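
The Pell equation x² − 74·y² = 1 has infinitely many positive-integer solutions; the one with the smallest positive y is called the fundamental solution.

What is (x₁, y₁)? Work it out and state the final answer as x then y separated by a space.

3699 430

√74 = [8; 1,1,1,1,16, …], period ℓ=5 (odd) → k=9
i=0: a=8 ⇒ p=8, q=1
…
i=2: a=1 ⇒ p=17, q=2
i=3: a=1 ⇒ p=26, q=3
…
i=8: a=1 ⇒ p=2228, q=259
i=9: a=1 ⇒ p=3699, q=430
fundamental: x₁=3699, y₁=430  (since 13682601 − 74·184900 = 1)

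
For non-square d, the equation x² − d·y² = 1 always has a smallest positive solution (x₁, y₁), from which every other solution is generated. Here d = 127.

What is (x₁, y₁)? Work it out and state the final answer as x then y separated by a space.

√127 → a₀=11, period (3,1,2,2,7,11,7,2,2,1,3,22); ℓ=12 even so k=11
i=0: a=11 ⇒ p=11, q=1
i=1: a=3 ⇒ p=34, q=3
i=2: a=1 ⇒ p=45, q=4
i=3: a=2 ⇒ p=124, q=11
i=4: a=2 ⇒ p=293, q=26
…
i=8: a=2 ⇒ p=367620, q=32621
…
i=10: a=1 ⇒ p=1274561, q=113099
i=11: a=3 ⇒ p=4730624, q=419775
(x₁, y₁) = (4730624, 419775);  4730624² − 127·419775² = 1 ✓

4730624 419775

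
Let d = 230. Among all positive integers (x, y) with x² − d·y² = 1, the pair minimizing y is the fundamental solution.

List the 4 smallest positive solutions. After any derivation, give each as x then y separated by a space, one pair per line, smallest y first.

d=230: √d = [15; 6,30] (ℓ=2, even), read p_1/q_1
k=0  a_k=15  p_k/q_k = 15/1
k=1  a_k=6  p_k/q_k = 91/6
→ (91, 6).  Check: 91²=8281, 230·6²=8280, difference 1.
k=2:  x_2 = 91·91+230·6·6 = 16561,  y_2 = 91·6+6·91 = 1092
k=3:  x_3 = 91·16561+230·6·1092 = 3014011,  y_3 = 91·1092+6·16561 = 198738
k=4:  x_4 = 91·3014011+230·6·198738 = 548533441,  y_4 = 91·198738+6·3014011 = 36169224

91 6
16561 1092
3014011 198738
548533441 36169224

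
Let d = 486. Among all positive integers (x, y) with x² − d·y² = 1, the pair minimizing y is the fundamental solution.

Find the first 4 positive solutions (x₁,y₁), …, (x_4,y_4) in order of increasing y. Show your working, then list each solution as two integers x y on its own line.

√486 → a₀=22, period (22,44); ℓ=2 even so k=1
k=0  a_k=22  p_k/q_k = 22/1
k=1  a_k=22  p_k/q_k = 485/22
→ (485, 22).  Check: 485²=235225, 486·22²=235224, difference 1.
(x_2, y_2) = (485·485 + 486·22·22, 485·22 + 22·485) = (470449, 21340)
(x_3, y_3) = (485·470449 + 486·22·21340, 485·21340 + 22·470449) = (456335045, 20699778)
(x_4, y_4) = (485·456335045 + 486·22·20699778, 485·20699778 + 22·456335045) = (442644523201, 20078763320)

485 22
470449 21340
456335045 20699778
442644523201 20078763320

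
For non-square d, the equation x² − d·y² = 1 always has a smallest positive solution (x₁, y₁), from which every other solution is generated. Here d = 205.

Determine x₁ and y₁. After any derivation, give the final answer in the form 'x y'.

39689 2772

d=205: √d = [14; 3,6,1,4,1,6,3,28] (ℓ=8, even), read p_7/q_7
step 0: (14, 1)  from 14·(1,0) + (0,1)
step 1: (43, 3)  from 3·(14,1) + (1,0)
step 2: (272, 19)  from 6·(43,3) + (14,1)
step 3: (315, 22)  from 1·(272,19) + (43,3)
step 4: (1532, 107)  from 4·(315,22) + (272,19)
…
step 6: (12614, 881)  from 6·(1847,129) + (1532,107)
step 7: (39689, 2772)  from 3·(12614,881) + (1847,129)
→ (39689, 2772).  Check: 39689²=1575216721, 205·2772²=1575216720, difference 1.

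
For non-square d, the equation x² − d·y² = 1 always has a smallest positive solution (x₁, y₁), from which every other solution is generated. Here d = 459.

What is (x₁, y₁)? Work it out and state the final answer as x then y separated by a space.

√459 = [21; 2,2,1,4,21,4,1,2,2,42, …], period ℓ=10 (even) → k=9
i=0: a=21 ⇒ p=21, q=1
i=1: a=2 ⇒ p=43, q=2
…
i=3: a=1 ⇒ p=150, q=7
…
i=6: a=4 ⇒ p=60695, q=2833
…
i=8: a=2 ⇒ p=212079, q=9899
i=9: a=2 ⇒ p=499850, q=23331
fundamental: x₁=499850, y₁=23331  (since 249850022500 − 459·544335561 = 1)

499850 23331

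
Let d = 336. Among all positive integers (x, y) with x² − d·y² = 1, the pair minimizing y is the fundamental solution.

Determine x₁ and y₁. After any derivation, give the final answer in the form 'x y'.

55 3

√336 = [18; 3,36, …], period ℓ=2 (even) → k=1
step 0: (18, 1)  from 18·(1,0) + (0,1)
step 1: (55, 3)  from 3·(18,1) + (1,0)
(x₁, y₁) = (55, 3);  55² − 336·3² = 1 ✓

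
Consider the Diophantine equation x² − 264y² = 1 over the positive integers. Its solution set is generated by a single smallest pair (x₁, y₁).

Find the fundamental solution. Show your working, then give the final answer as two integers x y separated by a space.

65 4

√264 = [16; 4,32, …], period ℓ=2 (even) → k=1
step 0: (16, 1)  from 16·(1,0) + (0,1)
step 1: (65, 4)  from 4·(16,1) + (1,0)
fundamental: x₁=65, y₁=4  (since 4225 − 264·16 = 1)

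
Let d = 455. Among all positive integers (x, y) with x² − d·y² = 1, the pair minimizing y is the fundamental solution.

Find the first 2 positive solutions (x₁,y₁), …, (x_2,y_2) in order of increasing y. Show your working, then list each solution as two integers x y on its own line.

√455 = [21; 3,42, …], period ℓ=2 (even) → k=1
step 0: (21, 1)  from 21·(1,0) + (0,1)
step 1: (64, 3)  from 3·(21,1) + (1,0)
fundamental: x₁=64, y₁=3  (since 4096 − 455·9 = 1)
(64+3√455)^2 = 8191 + 384√455

64 3
8191 384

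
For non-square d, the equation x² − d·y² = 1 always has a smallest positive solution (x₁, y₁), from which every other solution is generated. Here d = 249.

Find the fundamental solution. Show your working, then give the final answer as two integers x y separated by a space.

√249 = [15; 1,3,1,1,5,…,3,1,30, …], period ℓ=16 (even) → k=15
step 0: (15, 1)  from 15·(1,0) + (0,1)
step 1: (16, 1)  from 1·(15,1) + (1,0)
step 2: (63, 4)  from 3·(16,1) + (15,1)
step 3: (79, 5)  from 1·(63,4) + (16,1)
step 4: (142, 9)  from 1·(79,5) + (63,4)
…
step 6: (931, 59)  from 1·(789,50) + (142,9)
…
step 10: (150586, 9543)  from 1·(113835,7214) + (36751,2329)
…
step 13: (1884116, 119401)  from 1·(1017351,64472) + (866765,54929)
step 14: (6669699, 422675)  from 3·(1884116,119401) + (1017351,64472)
step 15: (8553815, 542076)  from 1·(6669699,422675) + (1884116,119401)
fundamental: x₁=8553815, y₁=542076  (since 73167751054225 − 249·293846389776 = 1)

8553815 542076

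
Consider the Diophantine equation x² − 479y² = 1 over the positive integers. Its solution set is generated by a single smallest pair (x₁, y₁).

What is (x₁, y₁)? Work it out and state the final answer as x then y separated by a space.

[21; 1,7,1,3,2,21,2,3,1,7,1,42] for √479; ℓ=12 ⇒ convergent index 11
a_0=21:  p_0=21·1+0=21,  q_0=21·0+1=1
…
a_3=1:  p_3=1·175+22=197,  q_3=1·8+1=9
…
a_7=2:  p_7=2·37075+1729=75879,  q_7=2·1694+79=3467
…
a_9=1:  p_9=1·264712+75879=340591,  q_9=1·12095+3467=15562
a_10=7:  p_10=7·340591+264712=2648849,  q_10=7·15562+12095=121029
a_11=1:  p_11=1·2648849+340591=2989440,  q_11=1·121029+15562=136591
→ (2989440, 136591).  Check: 2989440²=8936751513600, 479·136591²=8936751513599, difference 1.

2989440 136591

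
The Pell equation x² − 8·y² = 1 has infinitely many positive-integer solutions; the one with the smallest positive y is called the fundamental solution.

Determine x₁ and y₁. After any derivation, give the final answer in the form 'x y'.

3 1

√8 → a₀=2, period (1,4); ℓ=2 even so k=1
i=0: a=2 ⇒ p=2, q=1
i=1: a=1 ⇒ p=3, q=1
fundamental: x₁=3, y₁=1  (since 9 − 8·1 = 1)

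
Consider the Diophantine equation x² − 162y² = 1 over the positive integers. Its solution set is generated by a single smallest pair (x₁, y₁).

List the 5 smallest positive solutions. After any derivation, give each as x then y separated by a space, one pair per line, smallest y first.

√162 = [12; 1,2,1,2,12,2,1,2,1,24, …], period ℓ=10 (even) → k=9
step 0: (12, 1)  from 12·(1,0) + (0,1)
step 1: (13, 1)  from 1·(12,1) + (1,0)
step 2: (38, 3)  from 2·(13,1) + (12,1)
…
step 4: (140, 11)  from 2·(51,4) + (38,3)
step 5: (1731, 136)  from 12·(140,11) + (51,4)
…
step 7: (5333, 419)  from 1·(3602,283) + (1731,136)
step 8: (14268, 1121)  from 2·(5333,419) + (3602,283)
step 9: (19601, 1540)  from 1·(14268,1121) + (5333,419)
fundamental: x₁=19601, y₁=1540  (since 384199201 − 162·2371600 = 1)
n=2: (19601,1540)∘(19601,1540) = (19601·19601+162·1540·1540, 19601·1540+1540·19601) = (768398401,60371080)
n=3: (768398401,60371080)∘(19601,1540) = (19601·768398401+162·1540·60371080, 19601·60371080+1540·768398401) = (30122754096401,2366667076620)
n=4: (30122754096401,2366667076620)∘(19601,1540) = (19601·30122754096401+162·1540·2366667076620, 19601·2366667076620+1540·30122754096401) = (1180872205318713601,92778082677286160)
n=5: (1180872205318713601,92778082677286160)∘(19601,1540) = (19601·1180872205318713601+162·1540·92778082677286160, 19601·92778082677286160+1540·1180872205318713601) = (46292552162781456490001,3637086394748304967700)

19601 1540
768398401 60371080
30122754096401 2366667076620
1180872205318713601 92778082677286160
46292552162781456490001 3637086394748304967700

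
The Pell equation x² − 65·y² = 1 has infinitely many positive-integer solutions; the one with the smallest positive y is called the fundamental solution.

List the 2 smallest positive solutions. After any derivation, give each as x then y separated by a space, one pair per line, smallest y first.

129 16
33281 4128

√65 → a₀=8, period (16); ℓ=1 odd so k=1
a_0=8:  p_0=8·1+0=8,  q_0=8·0+1=1
a_1=16:  p_1=16·8+1=129,  q_1=16·1+0=16
(x₁, y₁) = (129, 16);  129² − 65·16² = 1 ✓
(129+16√65)^2 = 33281 + 4128√65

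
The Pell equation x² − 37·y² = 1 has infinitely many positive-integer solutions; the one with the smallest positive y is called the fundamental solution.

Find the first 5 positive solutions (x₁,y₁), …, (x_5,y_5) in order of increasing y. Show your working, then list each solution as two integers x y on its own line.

d=37: √d = [6; 12] (ℓ=1, odd), read p_1/q_1
step 0: (6, 1)  from 6·(1,0) + (0,1)
step 1: (73, 12)  from 12·(6,1) + (1,0)
→ (73, 12).  Check: 73²=5329, 37·12²=5328, difference 1.
k=2:  x_2 = 73·73+37·12·12 = 10657,  y_2 = 73·12+12·73 = 1752
k=3:  x_3 = 73·10657+37·12·1752 = 1555849,  y_3 = 73·1752+12·10657 = 255780
k=4:  x_4 = 73·1555849+37·12·255780 = 227143297,  y_4 = 73·255780+12·1555849 = 37342128
k=5:  x_5 = 73·227143297+37·12·37342128 = 33161365513,  y_5 = 73·37342128+12·227143297 = 5451694908

73 12
10657 1752
1555849 255780
227143297 37342128
33161365513 5451694908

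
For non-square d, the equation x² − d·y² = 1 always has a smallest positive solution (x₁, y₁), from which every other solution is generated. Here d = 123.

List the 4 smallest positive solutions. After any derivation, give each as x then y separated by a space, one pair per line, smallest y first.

122 11
29767 2684
7263026 654885
1772148577 159789256

√123 = [11; 11,22, …], period ℓ=2 (even) → k=1
i=0: a=11 ⇒ p=11, q=1
i=1: a=11 ⇒ p=122, q=11
fundamental: x₁=122, y₁=11  (since 14884 − 123·121 = 1)
n=2: (122,11)∘(122,11) = (122·122+123·11·11, 122·11+11·122) = (29767,2684)
n=3: (29767,2684)∘(122,11) = (122·29767+123·11·2684, 122·2684+11·29767) = (7263026,654885)
n=4: (7263026,654885)∘(122,11) = (122·7263026+123·11·654885, 122·654885+11·7263026) = (1772148577,159789256)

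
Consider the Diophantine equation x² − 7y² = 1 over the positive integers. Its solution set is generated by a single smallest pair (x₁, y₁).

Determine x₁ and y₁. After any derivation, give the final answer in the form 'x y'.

8 3

√7 = [2; 1,1,1,4, …], period ℓ=4 (even) → k=3
k=0  a_k=2  p_k/q_k = 2/1
k=1  a_k=1  p_k/q_k = 3/1
k=2  a_k=1  p_k/q_k = 5/2
k=3  a_k=1  p_k/q_k = 8/3
(x₁, y₁) = (8, 3);  8² − 7·3² = 1 ✓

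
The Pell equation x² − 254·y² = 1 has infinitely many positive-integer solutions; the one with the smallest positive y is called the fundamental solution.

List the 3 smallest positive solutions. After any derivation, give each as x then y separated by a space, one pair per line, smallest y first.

255 16
130049 8160
66324735 4161584

√254 = [15; 1,14,1,30, …], period ℓ=4 (even) → k=3
k=0  a_k=15  p_k/q_k = 15/1
…
k=2  a_k=14  p_k/q_k = 239/15
k=3  a_k=1  p_k/q_k = 255/16
fundamental: x₁=255, y₁=16  (since 65025 − 254·256 = 1)
n=2: (255,16)∘(255,16) = (255·255+254·16·16, 255·16+16·255) = (130049,8160)
n=3: (130049,8160)∘(255,16) = (255·130049+254·16·8160, 255·8160+16·130049) = (66324735,4161584)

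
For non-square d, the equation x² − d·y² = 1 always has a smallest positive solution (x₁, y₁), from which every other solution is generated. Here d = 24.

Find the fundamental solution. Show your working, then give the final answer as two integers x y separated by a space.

[4; 1,8] for √24; ℓ=2 ⇒ convergent index 1
k=0  a_k=4  p_k/q_k = 4/1
k=1  a_k=1  p_k/q_k = 5/1
fundamental: x₁=5, y₁=1  (since 25 − 24·1 = 1)

5 1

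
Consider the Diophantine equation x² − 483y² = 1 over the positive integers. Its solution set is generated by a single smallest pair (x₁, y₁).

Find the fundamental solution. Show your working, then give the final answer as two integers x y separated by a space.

√483 = [21; 1,42, …], period ℓ=2 (even) → k=1
i=0: a=21 ⇒ p=21, q=1
i=1: a=1 ⇒ p=22, q=1
(x₁, y₁) = (22, 1);  22² − 483·1² = 1 ✓

22 1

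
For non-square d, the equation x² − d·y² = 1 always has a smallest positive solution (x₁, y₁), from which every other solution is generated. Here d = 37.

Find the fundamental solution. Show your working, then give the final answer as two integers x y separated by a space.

√37 → a₀=6, period (12); ℓ=1 odd so k=1
i=0: a=6 ⇒ p=6, q=1
i=1: a=12 ⇒ p=73, q=12
→ (73, 12).  Check: 73²=5329, 37·12²=5328, difference 1.

73 12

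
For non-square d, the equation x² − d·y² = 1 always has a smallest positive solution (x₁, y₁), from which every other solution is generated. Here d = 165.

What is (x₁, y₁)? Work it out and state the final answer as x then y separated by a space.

√165 → a₀=12, period (1,5,2,5,1,24); ℓ=6 even so k=5
step 0: (12, 1)  from 12·(1,0) + (0,1)
…
step 2: (77, 6)  from 5·(13,1) + (12,1)
…
step 4: (912, 71)  from 5·(167,13) + (77,6)
step 5: (1079, 84)  from 1·(912,71) + (167,13)
→ (1079, 84).  Check: 1079²=1164241, 165·84²=1164240, difference 1.

1079 84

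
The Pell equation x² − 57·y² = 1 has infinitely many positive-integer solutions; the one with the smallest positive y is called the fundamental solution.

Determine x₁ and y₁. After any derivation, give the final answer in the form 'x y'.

d=57: √d = [7; 1,1,4,1,1,14] (ℓ=6, even), read p_5/q_5
k=0  a_k=7  p_k/q_k = 7/1
k=1  a_k=1  p_k/q_k = 8/1
…
k=4  a_k=1  p_k/q_k = 83/11
k=5  a_k=1  p_k/q_k = 151/20
→ (151, 20).  Check: 151²=22801, 57·20²=22800, difference 1.

151 20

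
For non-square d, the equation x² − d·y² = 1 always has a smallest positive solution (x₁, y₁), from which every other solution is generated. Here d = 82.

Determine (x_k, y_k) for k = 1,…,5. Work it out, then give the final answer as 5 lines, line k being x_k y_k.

√82 → a₀=9, period (18); ℓ=1 odd so k=1
k=0  a_k=9  p_k/q_k = 9/1
k=1  a_k=18  p_k/q_k = 163/18
(x₁, y₁) = (163, 18);  163² − 82·18² = 1 ✓
(x_2, y_2) = (163·163 + 82·18·18, 163·18 + 18·163) = (53137, 5868)
(x_3, y_3) = (163·53137 + 82·18·5868, 163·5868 + 18·53137) = (17322499, 1912950)
(x_4, y_4) = (163·17322499 + 82·18·1912950, 163·1912950 + 18·17322499) = (5647081537, 623615832)
(x_5, y_5) = (163·5647081537 + 82·18·623615832, 163·623615832 + 18·5647081537) = (1840931258563, 203296848282)

163 18
53137 5868
17322499 1912950
5647081537 623615832
1840931258563 203296848282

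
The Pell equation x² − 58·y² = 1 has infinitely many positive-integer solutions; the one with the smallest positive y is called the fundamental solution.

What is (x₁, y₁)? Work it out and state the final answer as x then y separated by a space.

d=58: √d = [7; 1,1,1,1,1,1,14] (ℓ=7, odd), read p_13/q_13
i=0: a=7 ⇒ p=7, q=1
…
i=2: a=1 ⇒ p=15, q=2
i=3: a=1 ⇒ p=23, q=3
i=4: a=1 ⇒ p=38, q=5
i=5: a=1 ⇒ p=61, q=8
…
i=7: a=14 ⇒ p=1447, q=190
…
i=9: a=1 ⇒ p=2993, q=393
i=10: a=1 ⇒ p=4539, q=596
…
i=12: a=1 ⇒ p=12071, q=1585
i=13: a=1 ⇒ p=19603, q=2574
fundamental: x₁=19603, y₁=2574  (since 384277609 − 58·6625476 = 1)

19603 2574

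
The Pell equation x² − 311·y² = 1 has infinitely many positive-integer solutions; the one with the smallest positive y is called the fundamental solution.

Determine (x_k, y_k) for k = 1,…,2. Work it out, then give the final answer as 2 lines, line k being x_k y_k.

d=311: √d = [17; 1,1,1,2,1,…,1,1,34] (ℓ=16, even), read p_15/q_15
i=0: a=17 ⇒ p=17, q=1
i=1: a=1 ⇒ p=18, q=1
i=2: a=1 ⇒ p=35, q=2
i=3: a=1 ⇒ p=53, q=3
…
i=7: a=3 ⇒ p=4109, q=233
i=8: a=17 ⇒ p=71158, q=4035
i=9: a=3 ⇒ p=217583, q=12338
i=10: a=6 ⇒ p=1376656, q=78063
…
i=14: a=1 ⇒ p=10724507, q=608131
i=15: a=1 ⇒ p=16883880, q=957397
(x₁, y₁) = (16883880, 957397);  16883880² − 311·957397² = 1 ✓
n=2: (16883880,957397)∘(16883880,957397) = (16883880·16883880+311·957397·957397, 16883880·957397+957397·16883880) = (570130807708799,32329152120720)

16883880 957397
570130807708799 32329152120720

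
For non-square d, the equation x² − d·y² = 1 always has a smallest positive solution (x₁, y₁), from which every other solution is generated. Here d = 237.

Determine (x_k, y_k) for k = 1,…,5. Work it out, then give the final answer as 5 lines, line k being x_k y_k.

√237 = [15; 2,1,1,7,10,7,1,1,2,30, …], period ℓ=10 (even) → k=9
step 0: (15, 1)  from 15·(1,0) + (0,1)
…
step 7: (48001, 3118)  from 1·(42074,2733) + (5927,385)
step 8: (90075, 5851)  from 1·(48001,3118) + (42074,2733)
step 9: (228151, 14820)  from 2·(90075,5851) + (48001,3118)
(x₁, y₁) = (228151, 14820);  228151² − 237·14820² = 1 ✓
n=2: (228151,14820)∘(228151,14820) = (228151·228151+237·14820·14820, 228151·14820+14820·228151) = (104105757601,6762395640)
n=3: (104105757601,6762395640)∘(228151,14820) = (228151·104105757601+237·14820·6762395640, 228151·6762395640+14820·104105757601) = (47503665404623351,3085694655308460)
n=4: (47503665404623351,3085694655308460)∘(228151,14820) = (228151·47503665404623351+237·14820·3085694655308460, 228151·3085694655308460+14820·47503665404623351) = (21676017531356338550401,1408008642599798519280)
n=5: (21676017531356338550401,1408008642599798519280)∘(228151,14820) = (228151·21676017531356338550401+237·14820·1408008642599798519280, 228151·1408008642599798519280+14820·21676017531356338550401) = (9890810151545456327820453751,642477159632487569289194100)

228151 14820
104105757601 6762395640
47503665404623351 3085694655308460
21676017531356338550401 1408008642599798519280
9890810151545456327820453751 642477159632487569289194100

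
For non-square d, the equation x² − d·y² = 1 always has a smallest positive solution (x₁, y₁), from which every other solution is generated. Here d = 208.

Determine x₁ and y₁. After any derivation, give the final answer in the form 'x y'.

649 45

[14; 2,2,1,2,2,28] for √208; ℓ=6 ⇒ convergent index 5
i=0: a=14 ⇒ p=14, q=1
i=1: a=2 ⇒ p=29, q=2
i=2: a=2 ⇒ p=72, q=5
i=3: a=1 ⇒ p=101, q=7
i=4: a=2 ⇒ p=274, q=19
i=5: a=2 ⇒ p=649, q=45
(x₁, y₁) = (649, 45);  649² − 208·45² = 1 ✓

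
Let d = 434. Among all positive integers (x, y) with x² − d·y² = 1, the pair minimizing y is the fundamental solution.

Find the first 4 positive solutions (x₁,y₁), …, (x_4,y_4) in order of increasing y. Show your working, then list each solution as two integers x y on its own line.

125 6
31249 1500
7812125 374994
1953000001 93747000

√434 = [20; 1,4,1,40, …], period ℓ=4 (even) → k=3
k=0  a_k=20  p_k/q_k = 20/1
k=1  a_k=1  p_k/q_k = 21/1
k=2  a_k=4  p_k/q_k = 104/5
k=3  a_k=1  p_k/q_k = 125/6
fundamental: x₁=125, y₁=6  (since 15625 − 434·36 = 1)
n=2: (125,6)∘(125,6) = (125·125+434·6·6, 125·6+6·125) = (31249,1500)
n=3: (31249,1500)∘(125,6) = (125·31249+434·6·1500, 125·1500+6·31249) = (7812125,374994)
n=4: (7812125,374994)∘(125,6) = (125·7812125+434·6·374994, 125·374994+6·7812125) = (1953000001,93747000)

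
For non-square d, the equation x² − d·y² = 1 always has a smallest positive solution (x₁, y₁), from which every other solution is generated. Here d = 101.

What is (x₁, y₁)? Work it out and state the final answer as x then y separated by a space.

201 20

√101 → a₀=10, period (20); ℓ=1 odd so k=1
i=0: a=10 ⇒ p=10, q=1
i=1: a=20 ⇒ p=201, q=20
fundamental: x₁=201, y₁=20  (since 40401 − 101·400 = 1)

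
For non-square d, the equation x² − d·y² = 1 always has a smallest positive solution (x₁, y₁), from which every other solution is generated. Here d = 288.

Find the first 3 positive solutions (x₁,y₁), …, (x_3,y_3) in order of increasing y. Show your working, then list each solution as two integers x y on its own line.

17 1
577 34
19601 1155

d=288: √d = [16; 1,32] (ℓ=2, even), read p_1/q_1
k=0  a_k=16  p_k/q_k = 16/1
k=1  a_k=1  p_k/q_k = 17/1
(x₁, y₁) = (17, 1);  17² − 288·1² = 1 ✓
n=2: (17,1)∘(17,1) = (17·17+288·1·1, 17·1+1·17) = (577,34)
n=3: (577,34)∘(17,1) = (17·577+288·1·34, 17·34+1·577) = (19601,1155)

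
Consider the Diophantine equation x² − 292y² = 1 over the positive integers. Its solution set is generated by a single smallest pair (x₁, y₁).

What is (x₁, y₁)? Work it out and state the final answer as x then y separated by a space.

[17; 11,2,1,3,8,3,1,2,11,34] for √292; ℓ=10 ⇒ convergent index 9
k=0  a_k=17  p_k/q_k = 17/1
k=1  a_k=11  p_k/q_k = 188/11
k=2  a_k=2  p_k/q_k = 393/23
k=3  a_k=1  p_k/q_k = 581/34
k=4  a_k=3  p_k/q_k = 2136/125
k=5  a_k=8  p_k/q_k = 17669/1034
…
k=7  a_k=1  p_k/q_k = 72812/4261
k=8  a_k=2  p_k/q_k = 200767/11749
k=9  a_k=11  p_k/q_k = 2281249/133500
→ (2281249, 133500).  Check: 2281249²=5204097000001, 292·133500²=5204097000000, difference 1.

2281249 133500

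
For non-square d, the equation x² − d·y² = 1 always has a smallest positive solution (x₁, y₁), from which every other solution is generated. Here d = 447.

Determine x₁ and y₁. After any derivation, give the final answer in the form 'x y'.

148 7

√447 → a₀=21, period (7,42); ℓ=2 even so k=1
a_0=21:  p_0=21·1+0=21,  q_0=21·0+1=1
a_1=7:  p_1=7·21+1=148,  q_1=7·1+0=7
fundamental: x₁=148, y₁=7  (since 21904 − 447·49 = 1)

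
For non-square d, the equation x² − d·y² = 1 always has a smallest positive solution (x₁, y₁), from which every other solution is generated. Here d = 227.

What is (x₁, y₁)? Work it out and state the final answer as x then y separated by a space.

226 15

d=227: √d = [15; 15,30] (ℓ=2, even), read p_1/q_1
i=0: a=15 ⇒ p=15, q=1
i=1: a=15 ⇒ p=226, q=15
fundamental: x₁=226, y₁=15  (since 51076 − 227·225 = 1)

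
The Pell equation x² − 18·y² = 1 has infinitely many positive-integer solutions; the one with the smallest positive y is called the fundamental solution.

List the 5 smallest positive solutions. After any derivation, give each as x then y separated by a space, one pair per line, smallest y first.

17 4
577 136
19601 4620
665857 156944
22619537 5331476

d=18: √d = [4; 4,8] (ℓ=2, even), read p_1/q_1
a_0=4:  p_0=4·1+0=4,  q_0=4·0+1=1
a_1=4:  p_1=4·4+1=17,  q_1=4·1+0=4
fundamental: x₁=17, y₁=4  (since 289 − 18·16 = 1)
k=2:  x_2 = 17·17+18·4·4 = 577,  y_2 = 17·4+4·17 = 136
k=3:  x_3 = 17·577+18·4·136 = 19601,  y_3 = 17·136+4·577 = 4620
k=4:  x_4 = 17·19601+18·4·4620 = 665857,  y_4 = 17·4620+4·19601 = 156944
k=5:  x_5 = 17·665857+18·4·156944 = 22619537,  y_5 = 17·156944+4·665857 = 5331476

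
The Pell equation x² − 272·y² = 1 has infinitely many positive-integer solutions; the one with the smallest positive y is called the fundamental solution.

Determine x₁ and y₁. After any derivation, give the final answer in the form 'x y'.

33 2

[16; 2,32] for √272; ℓ=2 ⇒ convergent index 1
step 0: (16, 1)  from 16·(1,0) + (0,1)
step 1: (33, 2)  from 2·(16,1) + (1,0)
(x₁, y₁) = (33, 2);  33² − 272·2² = 1 ✓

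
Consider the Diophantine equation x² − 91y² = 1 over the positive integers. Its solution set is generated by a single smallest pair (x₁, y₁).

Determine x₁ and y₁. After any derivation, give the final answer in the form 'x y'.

1574 165

√91 → a₀=9, period (1,1,5,1,5,1,1,18); ℓ=8 even so k=7
i=0: a=9 ⇒ p=9, q=1
i=1: a=1 ⇒ p=10, q=1
…
i=4: a=1 ⇒ p=124, q=13
i=5: a=5 ⇒ p=725, q=76
i=6: a=1 ⇒ p=849, q=89
i=7: a=1 ⇒ p=1574, q=165
fundamental: x₁=1574, y₁=165  (since 2477476 − 91·27225 = 1)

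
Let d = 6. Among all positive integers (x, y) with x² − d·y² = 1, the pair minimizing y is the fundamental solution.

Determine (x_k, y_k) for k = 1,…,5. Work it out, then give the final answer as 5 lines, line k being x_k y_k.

√6 = [2; 2,4, …], period ℓ=2 (even) → k=1
k=0  a_k=2  p_k/q_k = 2/1
k=1  a_k=2  p_k/q_k = 5/2
fundamental: x₁=5, y₁=2  (since 25 − 6·4 = 1)
k=2:  x_2 = 5·5+6·2·2 = 49,  y_2 = 5·2+2·5 = 20
k=3:  x_3 = 5·49+6·2·20 = 485,  y_3 = 5·20+2·49 = 198
k=4:  x_4 = 5·485+6·2·198 = 4801,  y_4 = 5·198+2·485 = 1960
k=5:  x_5 = 5·4801+6·2·1960 = 47525,  y_5 = 5·1960+2·4801 = 19402

5 2
49 20
485 198
4801 1960
47525 19402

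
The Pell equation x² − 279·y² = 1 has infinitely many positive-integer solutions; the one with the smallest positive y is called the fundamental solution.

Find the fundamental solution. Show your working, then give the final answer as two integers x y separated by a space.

1520 91

√279 → a₀=16, period (1,2,2,1,2,2,1,32); ℓ=8 even so k=7
k=0  a_k=16  p_k/q_k = 16/1
…
k=3  a_k=2  p_k/q_k = 117/7
…
k=5  a_k=2  p_k/q_k = 451/27
k=6  a_k=2  p_k/q_k = 1069/64
k=7  a_k=1  p_k/q_k = 1520/91
(x₁, y₁) = (1520, 91);  1520² − 279·91² = 1 ✓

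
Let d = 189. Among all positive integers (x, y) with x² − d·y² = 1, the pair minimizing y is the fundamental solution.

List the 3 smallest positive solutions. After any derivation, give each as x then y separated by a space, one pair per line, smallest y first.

55 4
6049 440
665335 48396

[13; 1,2,1,26] for √189; ℓ=4 ⇒ convergent index 3
i=0: a=13 ⇒ p=13, q=1
i=1: a=1 ⇒ p=14, q=1
i=2: a=2 ⇒ p=41, q=3
i=3: a=1 ⇒ p=55, q=4
(x₁, y₁) = (55, 4);  55² − 189·4² = 1 ✓
n=2: (55,4)∘(55,4) = (55·55+189·4·4, 55·4+4·55) = (6049,440)
n=3: (6049,440)∘(55,4) = (55·6049+189·4·440, 55·440+4·6049) = (665335,48396)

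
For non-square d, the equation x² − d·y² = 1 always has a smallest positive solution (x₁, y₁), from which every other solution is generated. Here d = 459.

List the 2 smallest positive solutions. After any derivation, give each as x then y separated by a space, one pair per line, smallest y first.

√459 = [21; 2,2,1,4,21,4,1,2,2,42, …], period ℓ=10 (even) → k=9
a_0=21:  p_0=21·1+0=21,  q_0=21·0+1=1
a_1=2:  p_1=2·21+1=43,  q_1=2·1+0=2
a_2=2:  p_2=2·43+21=107,  q_2=2·2+1=5
a_3=1:  p_3=1·107+43=150,  q_3=1·5+2=7
a_4=4:  p_4=4·150+107=707,  q_4=4·7+5=33
a_5=21:  p_5=21·707+150=14997,  q_5=21·33+7=700
a_6=4:  p_6=4·14997+707=60695,  q_6=4·700+33=2833
…
a_8=2:  p_8=2·75692+60695=212079,  q_8=2·3533+2833=9899
a_9=2:  p_9=2·212079+75692=499850,  q_9=2·9899+3533=23331
fundamental: x₁=499850, y₁=23331  (since 249850022500 − 459·544335561 = 1)
k=2:  x_2 = 499850·499850+459·23331·23331 = 499700044999,  y_2 = 499850·23331+23331·499850 = 23324000700

499850 23331
499700044999 23324000700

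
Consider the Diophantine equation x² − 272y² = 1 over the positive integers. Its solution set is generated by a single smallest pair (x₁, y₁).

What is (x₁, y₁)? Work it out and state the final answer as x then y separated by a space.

√272 = [16; 2,32, …], period ℓ=2 (even) → k=1
i=0: a=16 ⇒ p=16, q=1
i=1: a=2 ⇒ p=33, q=2
→ (33, 2).  Check: 33²=1089, 272·2²=1088, difference 1.

33 2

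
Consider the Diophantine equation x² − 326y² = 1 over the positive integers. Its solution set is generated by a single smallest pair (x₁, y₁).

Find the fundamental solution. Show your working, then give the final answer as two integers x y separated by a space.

325 18

√326 = [18; 18,36, …], period ℓ=2 (even) → k=1
k=0  a_k=18  p_k/q_k = 18/1
k=1  a_k=18  p_k/q_k = 325/18
(x₁, y₁) = (325, 18);  325² − 326·18² = 1 ✓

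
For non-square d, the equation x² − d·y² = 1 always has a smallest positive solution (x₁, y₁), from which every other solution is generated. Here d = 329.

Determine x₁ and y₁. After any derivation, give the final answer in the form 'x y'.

[18; 7,4,2,1,1,4,1,1,2,4,7,36] for √329; ℓ=12 ⇒ convergent index 11
i=0: a=18 ⇒ p=18, q=1
i=1: a=7 ⇒ p=127, q=7
i=2: a=4 ⇒ p=526, q=29
…
i=4: a=1 ⇒ p=1705, q=94
…
i=10: a=4 ⇒ p=328794, q=18127
i=11: a=7 ⇒ p=2376415, q=131016
(x₁, y₁) = (2376415, 131016);  2376415² − 329·131016² = 1 ✓

2376415 131016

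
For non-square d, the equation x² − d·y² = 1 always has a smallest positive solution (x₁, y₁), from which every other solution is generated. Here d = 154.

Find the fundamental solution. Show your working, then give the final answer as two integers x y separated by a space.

21295 1716

√154 = [12; 2,2,3,1,2,1,3,2,2,24, …], period ℓ=10 (even) → k=9
k=0  a_k=12  p_k/q_k = 12/1
k=1  a_k=2  p_k/q_k = 25/2
…
k=3  a_k=3  p_k/q_k = 211/17
k=4  a_k=1  p_k/q_k = 273/22
…
k=6  a_k=1  p_k/q_k = 1030/83
k=7  a_k=3  p_k/q_k = 3847/310
k=8  a_k=2  p_k/q_k = 8724/703
k=9  a_k=2  p_k/q_k = 21295/1716
→ (21295, 1716).  Check: 21295²=453477025, 154·1716²=453477024, difference 1.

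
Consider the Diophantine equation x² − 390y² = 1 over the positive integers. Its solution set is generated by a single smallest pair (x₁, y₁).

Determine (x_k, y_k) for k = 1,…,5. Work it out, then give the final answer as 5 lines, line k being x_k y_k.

√390 → a₀=19, period (1,2,1,38); ℓ=4 even so k=3
a_0=19:  p_0=19·1+0=19,  q_0=19·0+1=1
…
a_2=2:  p_2=2·20+19=59,  q_2=2·1+1=3
a_3=1:  p_3=1·59+20=79,  q_3=1·3+1=4
(x₁, y₁) = (79, 4);  79² − 390·4² = 1 ✓
(x_2, y_2) = (79·79 + 390·4·4, 79·4 + 4·79) = (12481, 632)
(x_3, y_3) = (79·12481 + 390·4·632, 79·632 + 4·12481) = (1971919, 99852)
(x_4, y_4) = (79·1971919 + 390·4·99852, 79·99852 + 4·1971919) = (311550721, 15775984)
(x_5, y_5) = (79·311550721 + 390·4·15775984, 79·15775984 + 4·311550721) = (49223041999, 2492505620)

79 4
12481 632
1971919 99852
311550721 15775984
49223041999 2492505620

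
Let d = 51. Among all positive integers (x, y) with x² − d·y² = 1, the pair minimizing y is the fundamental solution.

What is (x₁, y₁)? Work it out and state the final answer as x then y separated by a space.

d=51: √d = [7; 7,14] (ℓ=2, even), read p_1/q_1
k=0  a_k=7  p_k/q_k = 7/1
k=1  a_k=7  p_k/q_k = 50/7
fundamental: x₁=50, y₁=7  (since 2500 − 51·49 = 1)

50 7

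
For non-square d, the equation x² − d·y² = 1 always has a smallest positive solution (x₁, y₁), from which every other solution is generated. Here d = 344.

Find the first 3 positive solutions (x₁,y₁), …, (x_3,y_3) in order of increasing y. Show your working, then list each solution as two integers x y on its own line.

√344 = [18; 1,1,4,1,3,1,4,1,1,36, …], period ℓ=10 (even) → k=9
step 0: (18, 1)  from 18·(1,0) + (0,1)
…
step 3: (167, 9)  from 4·(37,2) + (19,1)
…
step 8: (5694, 307)  from 1·(4711,254) + (983,53)
step 9: (10405, 561)  from 1·(5694,307) + (4711,254)
(x₁, y₁) = (10405, 561);  10405² − 344·561² = 1 ✓
(x_2, y_2) = (10405·10405 + 344·561·561, 10405·561 + 561·10405) = (216528049, 11674410)
(x_3, y_3) = (10405·216528049 + 344·561·11674410, 10405·11674410 + 561·216528049) = (4505948689285, 242944471539)

10405 561
216528049 11674410
4505948689285 242944471539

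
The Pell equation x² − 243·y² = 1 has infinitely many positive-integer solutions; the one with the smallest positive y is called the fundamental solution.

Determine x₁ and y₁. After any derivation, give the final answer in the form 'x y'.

[15; 1,1,2,3,15,3,2,1,1,30] for √243; ℓ=10 ⇒ convergent index 9
i=0: a=15 ⇒ p=15, q=1
i=1: a=1 ⇒ p=16, q=1
i=2: a=1 ⇒ p=31, q=2
i=3: a=2 ⇒ p=78, q=5
i=4: a=3 ⇒ p=265, q=17
i=5: a=15 ⇒ p=4053, q=260
…
i=7: a=2 ⇒ p=28901, q=1854
i=8: a=1 ⇒ p=41325, q=2651
i=9: a=1 ⇒ p=70226, q=4505
fundamental: x₁=70226, y₁=4505  (since 4931691076 − 243·20295025 = 1)

70226 4505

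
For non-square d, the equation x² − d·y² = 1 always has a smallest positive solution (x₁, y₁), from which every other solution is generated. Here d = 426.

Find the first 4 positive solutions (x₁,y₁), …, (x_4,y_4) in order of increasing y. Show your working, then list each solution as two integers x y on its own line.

√426 = [20; 1,1,1,3,2,6,2,3,1,1,1,40, …], period ℓ=12 (even) → k=11
a_0=20:  p_0=20·1+0=20,  q_0=20·0+1=1
a_1=1:  p_1=1·20+1=21,  q_1=1·1+0=1
a_2=1:  p_2=1·21+20=41,  q_2=1·1+1=2
a_3=1:  p_3=1·41+21=62,  q_3=1·2+1=3
a_4=3:  p_4=3·62+41=227,  q_4=3·3+2=11
a_5=2:  p_5=2·227+62=516,  q_5=2·11+3=25
a_6=6:  p_6=6·516+227=3323,  q_6=6·25+11=161
…
a_8=3:  p_8=3·7162+3323=24809,  q_8=3·347+161=1202
a_9=1:  p_9=1·24809+7162=31971,  q_9=1·1202+347=1549
a_10=1:  p_10=1·31971+24809=56780,  q_10=1·1549+1202=2751
a_11=1:  p_11=1·56780+31971=88751,  q_11=1·2751+1549=4300
→ (88751, 4300).  Check: 88751²=7876740001, 426·4300²=7876740000, difference 1.
n=2: (88751,4300)∘(88751,4300) = (88751·88751+426·4300·4300, 88751·4300+4300·88751) = (15753480001,763258600)
n=3: (15753480001,763258600)∘(88751,4300) = (88751·15753480001+426·4300·763258600, 88751·763258600+4300·15753480001) = (2796274207048751,135479928012900)
n=4: (2796274207048751,135479928012900)∘(88751,4300) = (88751·2796274207048751+426·4300·135479928012900, 88751·135479928012900+4300·2796274207048751) = (496344264283813920001,24047958181382517200)

88751 4300
15753480001 763258600
2796274207048751 135479928012900
496344264283813920001 24047958181382517200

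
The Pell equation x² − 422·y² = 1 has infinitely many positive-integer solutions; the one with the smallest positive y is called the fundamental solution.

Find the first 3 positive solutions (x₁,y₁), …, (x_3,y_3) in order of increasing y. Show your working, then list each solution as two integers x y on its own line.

7022501 341850
98631040590001 4801283933700
1385273162348638202501 67434042451384025550

d=422: √d = [20; 1,1,5,2,1,…,1,1,40] (ℓ=14, even), read p_13/q_13
i=0: a=20 ⇒ p=20, q=1
…
i=4: a=2 ⇒ p=493, q=24
…
i=7: a=20 ⇒ p=53719, q=2615
i=8: a=3 ⇒ p=163807, q=7974
…
i=12: a=1 ⇒ p=3810680, q=185501
i=13: a=1 ⇒ p=7022501, q=341850
(x₁, y₁) = (7022501, 341850);  7022501² − 422·341850² = 1 ✓
n=2: (7022501,341850)∘(7022501,341850) = (7022501·7022501+422·341850·341850, 7022501·341850+341850·7022501) = (98631040590001,4801283933700)
n=3: (98631040590001,4801283933700)∘(7022501,341850) = (7022501·98631040590001+422·341850·4801283933700, 7022501·4801283933700+341850·98631040590001) = (1385273162348638202501,67434042451384025550)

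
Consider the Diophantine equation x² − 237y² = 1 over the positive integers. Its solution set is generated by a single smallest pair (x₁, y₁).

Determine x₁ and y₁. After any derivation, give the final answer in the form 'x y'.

228151 14820

[15; 2,1,1,7,10,7,1,1,2,30] for √237; ℓ=10 ⇒ convergent index 9
a_0=15:  p_0=15·1+0=15,  q_0=15·0+1=1
a_1=2:  p_1=2·15+1=31,  q_1=2·1+0=2
a_2=1:  p_2=1·31+15=46,  q_2=1·2+1=3
…
a_4=7:  p_4=7·77+46=585,  q_4=7·5+3=38
a_5=10:  p_5=10·585+77=5927,  q_5=10·38+5=385
…
a_7=1:  p_7=1·42074+5927=48001,  q_7=1·2733+385=3118
a_8=1:  p_8=1·48001+42074=90075,  q_8=1·3118+2733=5851
a_9=2:  p_9=2·90075+48001=228151,  q_9=2·5851+3118=14820
→ (228151, 14820).  Check: 228151²=52052878801, 237·14820²=52052878800, difference 1.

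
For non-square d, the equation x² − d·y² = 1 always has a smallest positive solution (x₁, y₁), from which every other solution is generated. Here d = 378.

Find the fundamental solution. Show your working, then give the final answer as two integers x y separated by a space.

8749 450

d=378: √d = [19; 2,3,1,4,1,3,2,38] (ℓ=8, even), read p_7/q_7
i=0: a=19 ⇒ p=19, q=1
i=1: a=2 ⇒ p=39, q=2
i=2: a=3 ⇒ p=136, q=7
…
i=4: a=4 ⇒ p=836, q=43
i=5: a=1 ⇒ p=1011, q=52
i=6: a=3 ⇒ p=3869, q=199
i=7: a=2 ⇒ p=8749, q=450
(x₁, y₁) = (8749, 450);  8749² − 378·450² = 1 ✓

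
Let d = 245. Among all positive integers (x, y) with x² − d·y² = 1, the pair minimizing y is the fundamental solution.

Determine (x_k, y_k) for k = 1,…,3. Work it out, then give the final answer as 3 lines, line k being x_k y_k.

51841 3312
5374978561 343394784
557288527109761 35603857991376

√245 = [15; 1,1,1,7,6,7,1,1,1,30, …], period ℓ=10 (even) → k=9
i=0: a=15 ⇒ p=15, q=1
i=1: a=1 ⇒ p=16, q=1
i=2: a=1 ⇒ p=31, q=2
i=3: a=1 ⇒ p=47, q=3
i=4: a=7 ⇒ p=360, q=23
i=5: a=6 ⇒ p=2207, q=141
i=6: a=7 ⇒ p=15809, q=1010
…
i=8: a=1 ⇒ p=33825, q=2161
i=9: a=1 ⇒ p=51841, q=3312
→ (51841, 3312).  Check: 51841²=2687489281, 245·3312²=2687489280, difference 1.
(x_2, y_2) = (51841·51841 + 245·3312·3312, 51841·3312 + 3312·51841) = (5374978561, 343394784)
(x_3, y_3) = (51841·5374978561 + 245·3312·343394784, 51841·343394784 + 3312·5374978561) = (557288527109761, 35603857991376)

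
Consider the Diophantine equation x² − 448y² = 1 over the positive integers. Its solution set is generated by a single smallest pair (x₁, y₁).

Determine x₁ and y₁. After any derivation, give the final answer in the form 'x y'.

127 6

[21; 6,42] for √448; ℓ=2 ⇒ convergent index 1
a_0=21:  p_0=21·1+0=21,  q_0=21·0+1=1
a_1=6:  p_1=6·21+1=127,  q_1=6·1+0=6
fundamental: x₁=127, y₁=6  (since 16129 − 448·36 = 1)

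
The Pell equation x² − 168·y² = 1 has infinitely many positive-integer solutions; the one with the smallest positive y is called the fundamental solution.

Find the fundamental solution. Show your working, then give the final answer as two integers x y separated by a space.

d=168: √d = [12; 1,24] (ℓ=2, even), read p_1/q_1
step 0: (12, 1)  from 12·(1,0) + (0,1)
step 1: (13, 1)  from 1·(12,1) + (1,0)
→ (13, 1).  Check: 13²=169, 168·1²=168, difference 1.

13 1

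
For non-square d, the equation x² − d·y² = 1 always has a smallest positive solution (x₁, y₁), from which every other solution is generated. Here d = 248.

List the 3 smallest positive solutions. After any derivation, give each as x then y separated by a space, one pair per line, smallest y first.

√248 → a₀=15, period (1,2,1,30); ℓ=4 even so k=3
step 0: (15, 1)  from 15·(1,0) + (0,1)
…
step 2: (47, 3)  from 2·(16,1) + (15,1)
step 3: (63, 4)  from 1·(47,3) + (16,1)
fundamental: x₁=63, y₁=4  (since 3969 − 248·16 = 1)
k=2:  x_2 = 63·63+248·4·4 = 7937,  y_2 = 63·4+4·63 = 504
k=3:  x_3 = 63·7937+248·4·504 = 999999,  y_3 = 63·504+4·7937 = 63500

63 4
7937 504
999999 63500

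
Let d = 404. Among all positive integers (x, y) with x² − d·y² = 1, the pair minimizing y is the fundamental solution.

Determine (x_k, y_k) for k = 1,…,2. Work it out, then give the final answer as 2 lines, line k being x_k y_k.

201 10
80801 4020

√404 → a₀=20, period (10,40); ℓ=2 even so k=1
a_0=20:  p_0=20·1+0=20,  q_0=20·0+1=1
a_1=10:  p_1=10·20+1=201,  q_1=10·1+0=10
→ (201, 10).  Check: 201²=40401, 404·10²=40400, difference 1.
(x_2, y_2) = (201·201 + 404·10·10, 201·10 + 10·201) = (80801, 4020)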